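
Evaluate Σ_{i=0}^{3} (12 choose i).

299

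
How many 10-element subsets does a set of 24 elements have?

C(24,10) = (24·23·22·21·20·19·18·17·16·15) / 10! = 7117005772800 / 3628800 = 1961256.

1961256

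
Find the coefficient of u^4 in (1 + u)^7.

The general term is C(7,j)·(1)^j·(u)^(7-j); the u^4 term has j = 3.
C(7,3) = 35.
Coefficient = C(7,3) = 35.

35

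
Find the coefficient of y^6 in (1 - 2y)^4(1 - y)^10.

Coefficient of y^6 = Σ_{j} C(4,j)·(-2)^j·C(10,6-j)·(-1)^(6-j) for j from 0 to 4.
= 210 + 2016 + 5040 + 3840 + 720 = 11826.

11826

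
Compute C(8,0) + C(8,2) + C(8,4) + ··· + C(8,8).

128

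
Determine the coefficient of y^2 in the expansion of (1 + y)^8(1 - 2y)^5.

-12

Coefficient of y^2 = Σ_{j} C(8,j)·1^j·C(5,2-j)·(-2)^(2-j) for j from 0 to 2.
= 40 + (-80) + 28 = -12.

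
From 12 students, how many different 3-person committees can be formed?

This is C(12,3) = 220.

220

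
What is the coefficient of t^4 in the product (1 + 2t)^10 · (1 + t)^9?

20286

Coefficient of t^4 = Σ_{j} C(10,j)·2^j·C(9,4-j)·1^(4-j) for j from 0 to 4.
= 126 + 1680 + 6480 + 8640 + 3360 = 20286.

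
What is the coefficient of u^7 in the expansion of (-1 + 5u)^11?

25781250

The general term is C(11,j)·(-1)^j·(5u)^(11-j); the u^7 term has j = 4.
C(11,4) = 330.
Coefficient = C(11,4) · 5^7 = 330 · 78125 = 25781250.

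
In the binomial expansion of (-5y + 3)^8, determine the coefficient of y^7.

-1875000

The general term is C(8,j)·(-5y)^j·(3)^(8-j); the y^7 term has j = 7.
C(8,7) = 8.
Coefficient = C(8,7) · (-5)^7 · 3^1 = 8 · (-78125) · 3 = -1875000.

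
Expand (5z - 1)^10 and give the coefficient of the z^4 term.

131250

The general term is C(10,j)·(5z)^j·(-1)^(10-j); the z^4 term has j = 4.
C(10,4) = 210.
Coefficient = C(10,4) · 5^4 = 210 · 625 = 131250.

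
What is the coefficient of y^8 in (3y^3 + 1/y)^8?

5670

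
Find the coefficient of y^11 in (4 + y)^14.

The general term is C(14,j)·(4)^j·(y)^(14-j); the y^11 term has j = 3.
C(14,3) = 364.
Coefficient = C(14,3) · 4^3 = 364 · 64 = 23296.

23296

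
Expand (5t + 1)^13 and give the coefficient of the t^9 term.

The general term is C(13,j)·(5t)^j·(1)^(13-j); the t^9 term has j = 9.
C(13,9) = 715.
Coefficient = C(13,9) · 5^9 = 715 · 1953125 = 1396484375.

1396484375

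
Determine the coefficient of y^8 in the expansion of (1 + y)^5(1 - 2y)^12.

-4400

Coefficient of y^8 = Σ_{j} C(5,j)·1^j·C(12,8-j)·(-2)^(8-j) for j from 0 to 5.
= 126720 + (-506880) + 591360 + (-253440) + 39600 + (-1760) = -4400.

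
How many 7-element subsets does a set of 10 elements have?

120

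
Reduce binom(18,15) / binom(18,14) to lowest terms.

4/15

C(n,k+1)/C(n,k) = (n−k)/(k+1) = (18−14)/(14+1) = 4/15.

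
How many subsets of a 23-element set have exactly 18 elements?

Choose the 18 positions: C(23,18) = 33649.

33649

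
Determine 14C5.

2002

C(14,5) = (14·13·12·11·10) / 5! = 240240 / 120 = 2002.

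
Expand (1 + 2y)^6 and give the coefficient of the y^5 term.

The general term is C(6,j)·(1)^j·(2y)^(6-j); the y^5 term has j = 1.
C(6,1) = 6.
Coefficient = C(6,1) · 2^5 = 6 · 32 = 192.

192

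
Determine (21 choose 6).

54264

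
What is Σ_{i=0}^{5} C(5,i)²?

252

By Vandermonde's identity, Σ C(5,i)² = C(10,5) = 252.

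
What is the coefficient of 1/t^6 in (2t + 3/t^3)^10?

General term: C(10,j)·(2t)^j·(3/t^3)^(10-j), with t-exponent 1j − 3(10−j) = 4j − 30.
Set 4j − 30 = -6: j = 6.
C(10,6) = 210; 2^6 = 64; 3^4 = 81.
Coefficient = 210 · 64 · 81 = 1088640.

1088640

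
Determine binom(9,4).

C(9,4) = (9·8·7·6) / 4! = 3024 / 24 = 126.

126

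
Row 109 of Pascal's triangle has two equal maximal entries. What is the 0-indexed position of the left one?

For odd n = 109, C(109,i) peaks at i = (n−1)/2 and (n+1)/2; the smaller is 54.

54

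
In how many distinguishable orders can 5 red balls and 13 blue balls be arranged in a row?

8568

Choose positions for the red balls: C(18,5) = 8568.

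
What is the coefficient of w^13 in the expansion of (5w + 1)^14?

The general term is C(14,j)·(5w)^j·(1)^(14-j); the w^13 term has j = 13.
C(14,13) = 14.
Coefficient = C(14,13) · 5^13 = 14 · 1220703125 = 17089843750.

17089843750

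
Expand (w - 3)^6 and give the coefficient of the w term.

The general term is C(6,j)·(w)^j·(-3)^(6-j); the w^1 term has j = 1.
C(6,1) = 6.
Coefficient = C(6,1) · (-3)^5 = 6 · (-243) = -1458.

-1458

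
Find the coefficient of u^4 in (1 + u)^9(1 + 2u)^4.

1966

Coefficient of u^4 = Σ_{j} C(9,j)·1^j·C(4,4-j)·2^(4-j) for j from 0 to 4.
= 16 + 288 + 864 + 672 + 126 = 1966.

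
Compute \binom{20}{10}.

184756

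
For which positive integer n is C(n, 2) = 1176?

n(n−1)/2 = 1176 ⇒ n(n−1) = 2352. Since 49·48 = 2352, n = 49.

49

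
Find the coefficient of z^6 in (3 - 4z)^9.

9289728

The general term is C(9,j)·(3)^j·(-4z)^(9-j); the z^6 term has j = 3.
C(9,3) = 84.
Coefficient = C(9,3) · 3^3 · (-4)^6 = 84 · 27 · 4096 = 9289728.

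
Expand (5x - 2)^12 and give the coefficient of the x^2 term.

The general term is C(12,j)·(5x)^j·(-2)^(12-j); the x^2 term has j = 2.
C(12,2) = 66.
Coefficient = C(12,2) · 5^2 · (-2)^10 = 66 · 25 · 1024 = 1689600.

1689600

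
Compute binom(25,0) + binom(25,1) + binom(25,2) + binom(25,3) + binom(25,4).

15276

1 + 25 + 300 + 2300 + 12650 = 15276.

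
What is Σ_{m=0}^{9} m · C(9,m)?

Differentiating (1+x)^9 and setting x=1: Σ m·C(9,m) = 9·2^8 = 2304.

2304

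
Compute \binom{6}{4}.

15

C(6,4) = C(6,2) by symmetry.
C(6,2) = (6·5) / 2! = 30 / 2 = 15.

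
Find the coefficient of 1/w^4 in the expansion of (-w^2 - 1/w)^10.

General term: C(10,j)·(-w^2)^j·(-1/w)^(10-j), with w-exponent 2j − 1(10−j) = 3j − 10.
Set 3j − 10 = -4: j = 2.
C(10,2) = 45; (-1)^2 = 1; (-1)^8 = 1.
Coefficient = 45 · 1 · 1 = 45.

45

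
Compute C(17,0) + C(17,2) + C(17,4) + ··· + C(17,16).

65536

Half of (1+1)^17 + (1−1)^17 gives the even-index sum: 2^16 = 65536.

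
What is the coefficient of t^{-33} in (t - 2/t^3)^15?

1863680

General term: C(15,j)·(t)^j·(-2/t^3)^(15-j), with t-exponent 1j − 3(15−j) = 4j − 45.
Set 4j − 45 = -33: j = 3.
C(15,3) = 455; 1^3 = 1; (-2)^12 = 4096.
Coefficient = 455 · 1 · 4096 = 1863680.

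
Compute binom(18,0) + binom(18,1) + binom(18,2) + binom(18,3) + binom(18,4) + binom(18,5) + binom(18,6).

1 + 18 + 153 + 816 + 3060 + 8568 + 18564 = 31180.

31180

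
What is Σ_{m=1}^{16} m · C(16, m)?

Since m·C(16,m) = 16·C(15,m−1), the sum is 16·2^15 = 16·32768 = 524288.

524288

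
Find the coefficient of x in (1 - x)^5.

-5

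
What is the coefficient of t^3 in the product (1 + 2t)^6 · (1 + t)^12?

Coefficient of t^3 = Σ_{j} C(6,j)·2^j·C(12,3-j)·1^(3-j) for j from 0 to 3.
= 220 + 792 + 720 + 160 = 1892.

1892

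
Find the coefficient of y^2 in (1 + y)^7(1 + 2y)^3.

Coefficient of y^2 = Σ_{j} C(7,j)·1^j·C(3,2-j)·2^(2-j) for j from 0 to 2.
= 12 + 42 + 21 = 75.

75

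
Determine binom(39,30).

211915132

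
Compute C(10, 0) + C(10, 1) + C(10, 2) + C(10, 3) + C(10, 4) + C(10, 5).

1 + 10 + 45 + 120 + 210 + 252 = 638.

638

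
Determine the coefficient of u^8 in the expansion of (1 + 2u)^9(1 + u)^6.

225648

Coefficient of u^8 = Σ_{j} C(9,j)·2^j·C(6,8-j)·1^(8-j) for j from 2 to 8.
= 144 + 4032 + 30240 + 80640 + 80640 + 27648 + 2304 = 225648.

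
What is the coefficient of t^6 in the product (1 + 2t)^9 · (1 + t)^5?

Coefficient of t^6 = Σ_{j} C(9,j)·2^j·C(5,6-j)·1^(6-j) for j from 1 to 6.
= 18 + 720 + 6720 + 20160 + 20160 + 5376 = 53154.

53154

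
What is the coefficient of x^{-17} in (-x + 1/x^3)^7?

General term: C(7,j)·(-x)^j·(1/x^3)^(7-j), with x-exponent 1j − 3(7−j) = 4j − 21.
Set 4j − 21 = -17: j = 1.
C(7,1) = 7; (-1)^1 = -1; 1^6 = 1.
Coefficient = 7 · (-1) · 1 = -7.

-7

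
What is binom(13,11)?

78

C(13,11) = C(13,2) by symmetry.
C(13,2) = (13·12) / 2! = 156 / 2 = 78.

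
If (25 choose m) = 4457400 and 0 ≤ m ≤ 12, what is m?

C(25,m) increases on 0 ≤ m ≤ 12. C(25,10) = 3268760 and C(25,11) = 4457400, so m = 11.

11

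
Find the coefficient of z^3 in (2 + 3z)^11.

The general term is C(11,j)·(2)^j·(3z)^(11-j); the z^3 term has j = 8.
C(11,8) = 165.
Coefficient = C(11,8) · 2^8 · 3^3 = 165 · 256 · 27 = 1140480.

1140480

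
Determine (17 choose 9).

C(17,9) = C(17,8) by symmetry.
C(17,8) = (17·16·15·14·13·12·11·10) / 8! = 980179200 / 40320 = 24310.

24310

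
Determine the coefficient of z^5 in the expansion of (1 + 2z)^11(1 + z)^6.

Coefficient of z^5 = Σ_{j} C(11,j)·2^j·C(6,5-j)·1^(5-j) for j from 0 to 5.
= 6 + 330 + 4400 + 19800 + 31680 + 14784 = 71000.

71000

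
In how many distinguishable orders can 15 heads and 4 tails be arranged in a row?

Choose positions for the heads: C(19,15) = 3876.

3876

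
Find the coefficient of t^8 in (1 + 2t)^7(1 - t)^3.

288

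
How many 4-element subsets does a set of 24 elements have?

C(24,4) = (24·23·22·21) / 4! = 255024 / 24 = 10626.

10626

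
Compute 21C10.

352716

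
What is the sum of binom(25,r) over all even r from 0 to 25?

16777216

Half of (1+1)^25 + (1−1)^25 gives the even-index sum: 2^24 = 16777216.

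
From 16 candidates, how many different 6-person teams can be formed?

8008

This is C(16,6) = 8008.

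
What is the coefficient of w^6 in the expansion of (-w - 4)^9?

-5376

The general term is C(9,j)·(-w)^j·(-4)^(9-j); the w^6 term has j = 6.
C(9,6) = 84.
Coefficient = C(9,6) · (-4)^3 = 84 · (-64) = -5376.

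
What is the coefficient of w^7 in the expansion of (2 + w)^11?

The general term is C(11,j)·(2)^j·(w)^(11-j); the w^7 term has j = 4.
C(11,4) = 330.
Coefficient = C(11,4) · 2^4 = 330 · 16 = 5280.

5280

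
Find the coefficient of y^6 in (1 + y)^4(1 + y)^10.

Coefficient of y^6 = Σ_{j} C(4,j)·C(10,6-j) for j from 0 to 4.
= 210 + 1008 + 1260 + 480 + 45 = 3003.

3003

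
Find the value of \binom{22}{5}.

C(22,5) = (22·21·20·19·18) / 5! = 3160080 / 120 = 26334.

26334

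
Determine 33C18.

1037158320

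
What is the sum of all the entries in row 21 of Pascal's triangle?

2097152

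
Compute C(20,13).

77520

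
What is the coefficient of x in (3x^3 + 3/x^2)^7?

General term: C(7,j)·(3x^3)^j·(3/x^2)^(7-j), with x-exponent 3j − 2(7−j) = 5j − 14.
Set 5j − 14 = 1: j = 3.
C(7,3) = 35; 3^3 = 27; 3^4 = 81.
Coefficient = 35 · 27 · 81 = 76545.

76545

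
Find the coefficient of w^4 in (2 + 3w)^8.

The general term is C(8,j)·(2)^j·(3w)^(8-j); the w^4 term has j = 4.
C(8,4) = 70.
Coefficient = C(8,4) · 2^4 · 3^4 = 70 · 16 · 81 = 90720.

90720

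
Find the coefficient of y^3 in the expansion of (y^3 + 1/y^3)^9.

126

General term: C(9,j)·(y^3)^j·(1/y^3)^(9-j), with y-exponent 3j − 3(9−j) = 6j − 27.
Set 6j − 27 = 3: j = 5.
C(9,5) = 126; 1^5 = 1; 1^4 = 1.
Coefficient = 126 · 1 · 1 = 126.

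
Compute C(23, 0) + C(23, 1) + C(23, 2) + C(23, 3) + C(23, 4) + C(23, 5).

44552

1 + 23 + 253 + 1771 + 8855 + 33649 = 44552.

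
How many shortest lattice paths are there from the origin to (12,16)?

30421755

Each path is a sequence of 28 steps with 12 rights: C(28,12) = 30421755.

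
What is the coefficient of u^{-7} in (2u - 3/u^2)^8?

General term: C(8,j)·(2u)^j·(-3/u^2)^(8-j), with u-exponent 1j − 2(8−j) = 3j − 16.
Set 3j − 16 = -7: j = 3.
C(8,3) = 56; 2^3 = 8; (-3)^5 = -243.
Coefficient = 56 · 8 · (-243) = -108864.

-108864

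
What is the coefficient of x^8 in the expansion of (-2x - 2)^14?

The general term is C(14,j)·(-2x)^j·(-2)^(14-j); the x^8 term has j = 8.
C(14,8) = 3003.
Coefficient = C(14,8) · (-2)^8 · (-2)^6 = 3003 · 256 · 64 = 49201152.

49201152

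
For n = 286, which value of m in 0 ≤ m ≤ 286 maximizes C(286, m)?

143

C(286,m) is maximized at m = 286/2 = 143.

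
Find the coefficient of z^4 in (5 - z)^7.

4375

The general term is C(7,j)·(5)^j·(-z)^(7-j); the z^4 term has j = 3.
C(7,3) = 35.
Coefficient = C(7,3) · 5^3 = 35 · 125 = 4375.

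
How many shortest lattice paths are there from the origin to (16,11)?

Each path is a sequence of 27 steps with 16 rights: C(27,16) = 13037895.

13037895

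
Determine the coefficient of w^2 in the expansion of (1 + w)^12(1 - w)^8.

-2

Coefficient of w^2 = Σ_{j} C(12,j)·1^j·C(8,2-j)·(-1)^(2-j) for j from 0 to 2.
= 28 + (-96) + 66 = -2.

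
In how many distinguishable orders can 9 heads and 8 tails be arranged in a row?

24310

Choose positions for the heads: C(17,9) = 24310.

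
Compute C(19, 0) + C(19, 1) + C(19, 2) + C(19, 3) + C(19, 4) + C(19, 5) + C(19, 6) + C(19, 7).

94184

1 + 19 + 171 + 969 + 3876 + 11628 + 27132 + 50388 = 94184.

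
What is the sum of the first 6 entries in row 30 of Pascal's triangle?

174437

1 + 30 + 435 + 4060 + 27405 + 142506 = 174437.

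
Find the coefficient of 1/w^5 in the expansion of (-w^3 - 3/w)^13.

-13817466

General term: C(13,j)·(-w^3)^j·(-3/w)^(13-j), with w-exponent 3j − 1(13−j) = 4j − 13.
Set 4j − 13 = -5: j = 2.
C(13,2) = 78; (-1)^2 = 1; (-3)^11 = -177147.
Coefficient = 78 · 1 · (-177147) = -13817466.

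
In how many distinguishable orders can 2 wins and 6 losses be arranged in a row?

28

Choose positions for the wins: C(8,2) = 28.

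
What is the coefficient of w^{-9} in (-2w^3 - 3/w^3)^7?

-20412

General term: C(7,j)·(-2w^3)^j·(-3/w^3)^(7-j), with w-exponent 3j − 3(7−j) = 6j − 21.
Set 6j − 21 = -9: j = 2.
C(7,2) = 21; (-2)^2 = 4; (-3)^5 = -243.
Coefficient = 21 · 4 · (-243) = -20412.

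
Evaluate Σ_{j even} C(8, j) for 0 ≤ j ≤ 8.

128

Even-j terms of row 8 sum to 2^7 = 128.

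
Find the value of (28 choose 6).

C(28,6) = (28·27·26·25·24·23) / 6! = 271252800 / 720 = 376740.

376740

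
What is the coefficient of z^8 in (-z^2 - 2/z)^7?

-84

General term: C(7,j)·(-z^2)^j·(-2/z)^(7-j), with z-exponent 2j − 1(7−j) = 3j − 7.
Set 3j − 7 = 8: j = 5.
C(7,5) = 21; (-1)^5 = -1; (-2)^2 = 4.
Coefficient = 21 · (-1) · 4 = -84.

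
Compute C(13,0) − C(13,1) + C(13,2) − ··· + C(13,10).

66

The partial alternating sum Σ_{k=0}^{10} (−1)^k C(13,k) = (−1)^10 C(12,10) = 66.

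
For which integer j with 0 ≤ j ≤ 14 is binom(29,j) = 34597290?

11

C(29,j) increases on 0 ≤ j ≤ 14. C(29,10) = 20030010 and C(29,11) = 34597290, so j = 11.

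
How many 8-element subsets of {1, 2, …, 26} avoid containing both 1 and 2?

1427679

All 8-subsets: C(26,8) = 1562275. Those containing both fixed elements: C(24,6) = 134596.
1562275 − 134596 = 1427679.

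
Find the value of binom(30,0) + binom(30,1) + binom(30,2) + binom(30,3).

1 + 30 + 435 + 4060 = 4526.

4526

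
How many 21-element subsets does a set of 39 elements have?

62359143990

C(39,21) = C(39,18) by symmetry.
C(39,18) = (39·38·37·36·35·34·33·32·31·30·29·28·27·26·25·24·23·22) / 18! = 399246543793282239774720000 / 6402373705728000 = 62359143990.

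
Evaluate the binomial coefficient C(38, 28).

472733756

C(38,28) = C(38,10) by symmetry.
C(38,10) = (38·37·36·35·34·33·32·31·30·29) / 10! = 1715456253772800 / 3628800 = 472733756.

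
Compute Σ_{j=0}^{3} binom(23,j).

2048

1 + 23 + 253 + 1771 = 2048.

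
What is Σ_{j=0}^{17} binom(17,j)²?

2333606220

By Vandermonde's identity, Σ C(17,j)² = C(34,17) = 2333606220.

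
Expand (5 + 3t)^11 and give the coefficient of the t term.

322265625

The general term is C(11,j)·(5)^j·(3t)^(11-j); the t^1 term has j = 10.
C(11,10) = 11.
Coefficient = C(11,10) · 5^10 · 3^1 = 11 · 9765625 · 3 = 322265625.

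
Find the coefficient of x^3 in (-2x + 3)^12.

The general term is C(12,j)·(-2x)^j·(3)^(12-j); the x^3 term has j = 3.
C(12,3) = 220.
Coefficient = C(12,3) · (-2)^3 · 3^9 = 220 · (-8) · 19683 = -34642080.

-34642080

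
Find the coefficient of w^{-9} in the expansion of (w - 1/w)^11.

General term: C(11,j)·(w)^j·(-1/w)^(11-j), with w-exponent 1j − 1(11−j) = 2j − 11.
Set 2j − 11 = -9: j = 1.
C(11,1) = 11; 1^1 = 1; (-1)^10 = 1.
Coefficient = 11 · 1 · 1 = 11.

11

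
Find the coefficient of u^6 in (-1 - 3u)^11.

-336798

The general term is C(11,j)·(-1)^j·(-3u)^(11-j); the u^6 term has j = 5.
C(11,5) = 462.
Coefficient = C(11,5) · (-1)^5 · (-3)^6 = 462 · (-1) · 729 = -336798.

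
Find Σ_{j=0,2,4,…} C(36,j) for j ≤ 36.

Even-j terms of row 36 sum to 2^35 = 34359738368.

34359738368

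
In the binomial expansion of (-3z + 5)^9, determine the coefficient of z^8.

The general term is C(9,j)·(-3z)^j·(5)^(9-j); the z^8 term has j = 8.
C(9,8) = 9.
Coefficient = C(9,8) · (-3)^8 · 5^1 = 9 · 6561 · 5 = 295245.

295245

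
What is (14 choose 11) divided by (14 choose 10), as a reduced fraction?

4/11

C(n,k+1)/C(n,k) = (n−k)/(k+1) = (14−10)/(10+1) = 4/11.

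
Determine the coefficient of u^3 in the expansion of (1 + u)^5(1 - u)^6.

5

Coefficient of u^3 = Σ_{j} C(5,j)·1^j·C(6,3-j)·(-1)^(3-j) for j from 0 to 3.
= (-20) + 75 + (-60) + 10 = 5.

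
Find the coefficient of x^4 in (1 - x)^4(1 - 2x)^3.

129

Coefficient of x^4 = Σ_{j} C(4,j)·(-1)^j·C(3,4-j)·(-2)^(4-j) for j from 1 to 4.
= 32 + 72 + 24 + 1 = 129.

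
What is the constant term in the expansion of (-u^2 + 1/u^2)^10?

-252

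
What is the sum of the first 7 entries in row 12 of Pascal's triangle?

2510

1 + 12 + 66 + 220 + 495 + 792 + 924 = 2510.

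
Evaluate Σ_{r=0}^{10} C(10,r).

Setting x = 1 in (1+x)^10 gives Σ C(10,r) = 2^10 = 1024.

1024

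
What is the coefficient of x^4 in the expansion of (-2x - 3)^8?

The general term is C(8,j)·(-2x)^j·(-3)^(8-j); the x^4 term has j = 4.
C(8,4) = 70.
Coefficient = C(8,4) · (-2)^4 · (-3)^4 = 70 · 16 · 81 = 90720.

90720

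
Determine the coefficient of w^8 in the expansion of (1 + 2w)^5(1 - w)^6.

120

Coefficient of w^8 = Σ_{j} C(5,j)·2^j·C(6,8-j)·(-1)^(8-j) for j from 2 to 5.
= 40 + (-480) + 1200 + (-640) = 120.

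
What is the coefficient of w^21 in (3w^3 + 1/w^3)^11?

General term: C(11,j)·(3w^3)^j·(1/w^3)^(11-j), with w-exponent 3j − 3(11−j) = 6j − 33.
Set 6j − 33 = 21: j = 9.
C(11,9) = 55; 3^9 = 19683; 1^2 = 1.
Coefficient = 55 · 19683 · 1 = 1082565.

1082565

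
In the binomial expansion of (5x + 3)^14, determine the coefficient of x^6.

The general term is C(14,j)·(5x)^j·(3)^(14-j); the x^6 term has j = 6.
C(14,6) = 3003.
Coefficient = C(14,6) · 5^6 · 3^8 = 3003 · 15625 · 6561 = 307854421875.

307854421875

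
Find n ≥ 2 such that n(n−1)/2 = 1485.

55

n(n−1)/2 = 1485 ⇒ n(n−1) = 2970. Since 55·54 = 2970, n = 55.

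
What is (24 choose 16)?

C(24,16) = C(24,8) by symmetry.
C(24,8) = (24·23·22·21·20·19·18·17) / 8! = 29654190720 / 40320 = 735471.

735471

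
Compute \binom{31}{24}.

C(31,24) = C(31,7) by symmetry.
C(31,7) = (31·30·29·28·27·26·25) / 7! = 13253058000 / 5040 = 2629575.

2629575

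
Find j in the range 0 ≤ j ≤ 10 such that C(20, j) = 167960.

9

C(20,j) increases on 0 ≤ j ≤ 10. C(20,8) = 125970 and C(20,9) = 167960, so j = 9.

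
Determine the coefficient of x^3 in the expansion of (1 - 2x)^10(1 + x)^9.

24

Coefficient of x^3 = Σ_{j} C(10,j)·(-2)^j·C(9,3-j)·1^(3-j) for j from 0 to 3.
= 84 + (-720) + 1620 + (-960) = 24.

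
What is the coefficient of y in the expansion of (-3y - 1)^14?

42

The general term is C(14,j)·(-3y)^j·(-1)^(14-j); the y^1 term has j = 1.
C(14,1) = 14.
Coefficient = C(14,1) · (-3)^1 · (-1)^13 = 14 · (-3) · (-1) = 42.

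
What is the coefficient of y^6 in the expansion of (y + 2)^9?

The general term is C(9,j)·(y)^j·(2)^(9-j); the y^6 term has j = 6.
C(9,6) = 84.
Coefficient = C(9,6) · 2^3 = 84 · 8 = 672.

672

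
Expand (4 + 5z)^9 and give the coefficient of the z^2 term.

The general term is C(9,j)·(4)^j·(5z)^(9-j); the z^2 term has j = 7.
C(9,7) = 36.
Coefficient = C(9,7) · 4^7 · 5^2 = 36 · 16384 · 25 = 14745600.

14745600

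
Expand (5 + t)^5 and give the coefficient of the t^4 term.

25

The general term is C(5,j)·(5)^j·(t)^(5-j); the t^4 term has j = 1.
C(5,1) = 5.
Coefficient = C(5,1) · 5^1 = 5 · 5 = 25.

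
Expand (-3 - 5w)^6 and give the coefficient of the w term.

The general term is C(6,j)·(-3)^j·(-5w)^(6-j); the w^1 term has j = 5.
C(6,5) = 6.
Coefficient = C(6,5) · (-3)^5 · (-5)^1 = 6 · (-243) · (-5) = 7290.

7290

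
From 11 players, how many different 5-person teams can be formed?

This is C(11,5) = 462.

462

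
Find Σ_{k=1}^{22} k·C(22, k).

46137344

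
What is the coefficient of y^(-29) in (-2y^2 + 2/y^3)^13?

638976

General term: C(13,j)·(-2y^2)^j·(2/y^3)^(13-j), with y-exponent 2j − 3(13−j) = 5j − 39.
Set 5j − 39 = -29: j = 2.
C(13,2) = 78; (-2)^2 = 4; 2^11 = 2048.
Coefficient = 78 · 4 · 2048 = 638976.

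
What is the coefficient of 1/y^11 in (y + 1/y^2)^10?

General term: C(10,j)·(y)^j·(1/y^2)^(10-j), with y-exponent 1j − 2(10−j) = 3j − 20.
Set 3j − 20 = -11: j = 3.
C(10,3) = 120; 1^3 = 1; 1^7 = 1.
Coefficient = 120 · 1 · 1 = 120.

120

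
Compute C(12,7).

792

C(12,7) = C(12,5) by symmetry.
C(12,5) = (12·11·10·9·8) / 5! = 95040 / 120 = 792.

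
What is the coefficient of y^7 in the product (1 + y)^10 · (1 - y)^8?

-112

Coefficient of y^7 = Σ_{j} C(10,j)·1^j·C(8,7-j)·(-1)^(7-j) for j from 0 to 7.
= (-8) + 280 + (-2520) + 8400 + (-11760) + 7056 + (-1680) + 120 = -112.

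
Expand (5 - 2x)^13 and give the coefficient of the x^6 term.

The general term is C(13,j)·(5)^j·(-2x)^(13-j); the x^6 term has j = 7.
C(13,7) = 1716.
Coefficient = C(13,7) · 5^7 · (-2)^6 = 1716 · 78125 · 64 = 8580000000.

8580000000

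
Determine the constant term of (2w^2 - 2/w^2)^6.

General term: C(6,j)·(2w^2)^j·(-2/w^2)^(6-j), with w-exponent 2j − 2(6−j) = 4j − 12.
Set 4j − 12 = 0: j = 3.
C(6,3) = 20; 2^3 = 8; (-2)^3 = -8.
Coefficient = 20 · 8 · (-8) = -1280.

-1280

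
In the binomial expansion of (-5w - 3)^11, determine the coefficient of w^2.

The general term is C(11,j)·(-5w)^j·(-3)^(11-j); the w^2 term has j = 2.
C(11,2) = 55.
Coefficient = C(11,2) · (-5)^2 · (-3)^9 = 55 · 25 · (-19683) = -27064125.

-27064125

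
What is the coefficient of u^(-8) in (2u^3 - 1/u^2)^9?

General term: C(9,j)·(2u^3)^j·(-1/u^2)^(9-j), with u-exponent 3j − 2(9−j) = 5j − 18.
Set 5j − 18 = -8: j = 2.
C(9,2) = 36; 2^2 = 4; (-1)^7 = -1.
Coefficient = 36 · 4 · (-1) = -144.

-144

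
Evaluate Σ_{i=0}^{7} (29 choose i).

2182396

1 + 29 + 406 + 3654 + 23751 + 118755 + 475020 + 1560780 = 2182396.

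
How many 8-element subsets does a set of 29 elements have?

C(29,8) = (29·28·27·26·25·24·23·22) / 8! = 173059286400 / 40320 = 4292145.

4292145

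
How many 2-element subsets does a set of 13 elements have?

78

C(13,2) = (13·12) / 2! = 156 / 2 = 78.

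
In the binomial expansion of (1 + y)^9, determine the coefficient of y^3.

84

The general term is C(9,j)·(1)^j·(y)^(9-j); the y^3 term has j = 6.
C(9,6) = 84.
Coefficient = C(9,6) = 84.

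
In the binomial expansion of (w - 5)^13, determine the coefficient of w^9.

446875

The general term is C(13,j)·(w)^j·(-5)^(13-j); the w^9 term has j = 9.
C(13,9) = 715.
Coefficient = C(13,9) · (-5)^4 = 715 · 625 = 446875.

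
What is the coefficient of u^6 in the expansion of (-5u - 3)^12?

The general term is C(12,j)·(-5u)^j·(-3)^(12-j); the u^6 term has j = 6.
C(12,6) = 924.
Coefficient = C(12,6) · (-5)^6 · (-3)^6 = 924 · 15625 · 729 = 10524937500.

10524937500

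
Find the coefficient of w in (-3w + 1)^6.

-18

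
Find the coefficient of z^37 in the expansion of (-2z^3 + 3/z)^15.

-7741440

General term: C(15,j)·(-2z^3)^j·(3/z)^(15-j), with z-exponent 3j − 1(15−j) = 4j − 15.
Set 4j − 15 = 37: j = 13.
C(15,13) = 105; (-2)^13 = -8192; 3^2 = 9.
Coefficient = 105 · (-8192) · 9 = -7741440.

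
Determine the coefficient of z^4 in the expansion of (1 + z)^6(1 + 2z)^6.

2355

Coefficient of z^4 = Σ_{j} C(6,j)·1^j·C(6,4-j)·2^(4-j) for j from 0 to 4.
= 240 + 960 + 900 + 240 + 15 = 2355.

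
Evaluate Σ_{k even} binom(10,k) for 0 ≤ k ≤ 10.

Half of (1+1)^10 + (1−1)^10 gives the even-index sum: 2^9 = 512.

512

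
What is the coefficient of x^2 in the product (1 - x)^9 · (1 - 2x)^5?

Coefficient of x^2 = Σ_{j} C(9,j)·(-1)^j·C(5,2-j)·(-2)^(2-j) for j from 0 to 2.
= 40 + 90 + 36 = 166.

166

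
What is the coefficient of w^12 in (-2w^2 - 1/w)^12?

126720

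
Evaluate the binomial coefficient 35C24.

417225900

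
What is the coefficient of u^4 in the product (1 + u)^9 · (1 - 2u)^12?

-306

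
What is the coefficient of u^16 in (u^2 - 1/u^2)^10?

-10

General term: C(10,j)·(u^2)^j·(-1/u^2)^(10-j), with u-exponent 2j − 2(10−j) = 4j − 20.
Set 4j − 20 = 16: j = 9.
C(10,9) = 10; 1^9 = 1; (-1)^1 = -1.
Coefficient = 10 · 1 · (-1) = -10.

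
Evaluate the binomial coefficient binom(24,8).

735471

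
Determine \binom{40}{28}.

5586853480

C(40,28) = C(40,12) by symmetry.
C(40,12) = (40·39·38·37·36·35·34·33·32·31·30·29) / 12! = 2676111755885568000 / 479001600 = 5586853480.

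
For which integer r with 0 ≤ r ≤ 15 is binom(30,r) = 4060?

C(30,r) increases on 0 ≤ r ≤ 15. C(30,2) = 435 and C(30,3) = 4060, so r = 3.

3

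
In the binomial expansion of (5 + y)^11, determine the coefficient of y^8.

The general term is C(11,j)·(5)^j·(y)^(11-j); the y^8 term has j = 3.
C(11,3) = 165.
Coefficient = C(11,3) · 5^3 = 165 · 125 = 20625.

20625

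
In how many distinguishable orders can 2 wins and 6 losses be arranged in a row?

28

Choose positions for the wins: C(8,2) = 28.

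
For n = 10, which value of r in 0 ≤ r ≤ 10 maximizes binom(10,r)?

5

C(10,r) is maximized at r = 10/2 = 5.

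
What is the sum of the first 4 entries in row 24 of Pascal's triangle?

2325

1 + 24 + 276 + 2024 = 2325.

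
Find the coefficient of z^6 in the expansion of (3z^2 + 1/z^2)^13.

General term: C(13,j)·(3z^2)^j·(1/z^2)^(13-j), with z-exponent 2j − 2(13−j) = 4j − 26.
Set 4j − 26 = 6: j = 8.
C(13,8) = 1287; 3^8 = 6561; 1^5 = 1.
Coefficient = 1287 · 6561 · 1 = 8444007.

8444007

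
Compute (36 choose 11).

600805296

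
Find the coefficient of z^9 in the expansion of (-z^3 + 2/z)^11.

-29568

General term: C(11,j)·(-z^3)^j·(2/z)^(11-j), with z-exponent 3j − 1(11−j) = 4j − 11.
Set 4j − 11 = 9: j = 5.
C(11,5) = 462; (-1)^5 = -1; 2^6 = 64.
Coefficient = 462 · (-1) · 64 = -29568.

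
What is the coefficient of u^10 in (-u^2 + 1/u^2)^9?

General term: C(9,j)·(-u^2)^j·(1/u^2)^(9-j), with u-exponent 2j − 2(9−j) = 4j − 18.
Set 4j − 18 = 10: j = 7.
C(9,7) = 36; (-1)^7 = -1; 1^2 = 1.
Coefficient = 36 · (-1) · 1 = -36.

-36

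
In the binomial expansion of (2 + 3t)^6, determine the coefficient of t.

The general term is C(6,j)·(2)^j·(3t)^(6-j); the t^1 term has j = 5.
C(6,5) = 6.
Coefficient = C(6,5) · 2^5 · 3^1 = 6 · 32 · 3 = 576.

576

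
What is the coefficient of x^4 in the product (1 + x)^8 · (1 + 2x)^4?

1462

Coefficient of x^4 = Σ_{j} C(8,j)·1^j·C(4,4-j)·2^(4-j) for j from 0 to 4.
= 16 + 256 + 672 + 448 + 70 = 1462.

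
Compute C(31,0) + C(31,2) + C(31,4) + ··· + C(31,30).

Half of (1+1)^31 + (1−1)^31 gives the even-index sum: 2^30 = 1073741824.

1073741824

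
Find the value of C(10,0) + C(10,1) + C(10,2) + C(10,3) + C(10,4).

1 + 10 + 45 + 120 + 210 = 386.

386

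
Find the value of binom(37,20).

15905368710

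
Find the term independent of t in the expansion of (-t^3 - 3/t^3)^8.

5670

General term: C(8,j)·(-t^3)^j·(-3/t^3)^(8-j), with t-exponent 3j − 3(8−j) = 6j − 24.
Set 6j − 24 = 0: j = 4.
C(8,4) = 70; (-1)^4 = 1; (-3)^4 = 81.
Coefficient = 70 · 1 · 81 = 5670.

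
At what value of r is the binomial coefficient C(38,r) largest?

C(38,r) is maximized at r = 38/2 = 19.

19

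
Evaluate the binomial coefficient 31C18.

206253075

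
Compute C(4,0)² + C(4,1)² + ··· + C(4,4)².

70

By Vandermonde's identity, Σ C(4,j)² = C(8,4) = 70.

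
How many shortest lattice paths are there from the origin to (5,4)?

Each path is a sequence of 9 steps with 5 rights: C(9,5) = 126.

126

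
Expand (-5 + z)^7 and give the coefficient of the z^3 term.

21875

The general term is C(7,j)·(-5)^j·(z)^(7-j); the z^3 term has j = 4.
C(7,4) = 35.
Coefficient = C(7,4) · (-5)^4 = 35 · 625 = 21875.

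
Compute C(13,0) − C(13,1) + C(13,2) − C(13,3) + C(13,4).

495

The partial alternating sum Σ_{k=0}^{4} (−1)^k C(13,k) = (−1)^4 C(12,4) = 495.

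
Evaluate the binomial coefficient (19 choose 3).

969

C(19,3) = (19·18·17) / 3! = 5814 / 6 = 969.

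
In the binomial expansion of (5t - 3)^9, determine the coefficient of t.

295245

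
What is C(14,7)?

3432

C(14,7) = (14·13·12·11·10·9·8) / 7! = 17297280 / 5040 = 3432.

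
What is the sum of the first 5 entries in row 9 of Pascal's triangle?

256

1 + 9 + 36 + 84 + 126 = 256.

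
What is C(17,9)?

24310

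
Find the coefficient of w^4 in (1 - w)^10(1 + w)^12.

Coefficient of w^4 = Σ_{j} C(10,j)·(-1)^j·C(12,4-j)·1^(4-j) for j from 0 to 4.
= 495 + (-2200) + 2970 + (-1440) + 210 = 35.

35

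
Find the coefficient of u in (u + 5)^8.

625000

The general term is C(8,j)·(u)^j·(5)^(8-j); the u^1 term has j = 1.
C(8,1) = 8.
Coefficient = C(8,1) · 5^7 = 8 · 78125 = 625000.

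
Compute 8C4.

C(8,4) = (8·7·6·5) / 4! = 1680 / 24 = 70.

70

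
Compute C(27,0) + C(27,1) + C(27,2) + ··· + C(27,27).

Setting x = 1 in (1+x)^27 gives Σ C(27,r) = 2^27 = 134217728.

134217728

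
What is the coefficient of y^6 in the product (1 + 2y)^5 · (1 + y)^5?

Coefficient of y^6 = Σ_{j} C(5,j)·2^j·C(5,6-j)·1^(6-j) for j from 1 to 5.
= 10 + 200 + 800 + 800 + 160 = 1970.

1970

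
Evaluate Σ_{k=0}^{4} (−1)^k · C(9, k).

70

The partial alternating sum Σ_{k=0}^{4} (−1)^k C(9,k) = (−1)^4 C(8,4) = 70.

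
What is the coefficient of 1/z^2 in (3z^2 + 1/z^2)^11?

112266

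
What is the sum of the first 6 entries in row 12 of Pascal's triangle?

1 + 12 + 66 + 220 + 495 + 792 = 1586.

1586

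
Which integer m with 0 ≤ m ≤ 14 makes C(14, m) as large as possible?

7

C(14,m) is maximized at m = 14/2 = 7.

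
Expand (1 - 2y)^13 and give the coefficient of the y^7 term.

-219648

The general term is C(13,j)·(1)^j·(-2y)^(13-j); the y^7 term has j = 6.
C(13,6) = 1716.
Coefficient = C(13,6) · (-2)^7 = 1716 · (-128) = -219648.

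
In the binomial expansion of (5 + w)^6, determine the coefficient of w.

18750

The general term is C(6,j)·(5)^j·(w)^(6-j); the w^1 term has j = 5.
C(6,5) = 6.
Coefficient = C(6,5) · 5^5 = 6 · 3125 = 18750.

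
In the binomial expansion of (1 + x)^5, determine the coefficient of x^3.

10

The general term is C(5,j)·(1)^j·(x)^(5-j); the x^3 term has j = 2.
C(5,2) = 10.
Coefficient = C(5,2) = 10.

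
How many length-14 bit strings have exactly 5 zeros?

Choose the 5 positions: C(14,5) = 2002.

2002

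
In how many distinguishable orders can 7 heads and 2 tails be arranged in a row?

36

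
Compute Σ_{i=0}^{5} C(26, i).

83682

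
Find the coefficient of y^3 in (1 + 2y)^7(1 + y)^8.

Coefficient of y^3 = Σ_{j} C(7,j)·2^j·C(8,3-j)·1^(3-j) for j from 0 to 3.
= 56 + 392 + 672 + 280 = 1400.

1400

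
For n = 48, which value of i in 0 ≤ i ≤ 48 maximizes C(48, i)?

24

C(48,i) is maximized at i = 48/2 = 24.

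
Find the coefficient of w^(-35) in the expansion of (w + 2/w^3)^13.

53248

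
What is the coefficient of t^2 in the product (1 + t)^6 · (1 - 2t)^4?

Coefficient of t^2 = Σ_{j} C(6,j)·1^j·C(4,2-j)·(-2)^(2-j) for j from 0 to 2.
= 24 + (-48) + 15 = -9.

-9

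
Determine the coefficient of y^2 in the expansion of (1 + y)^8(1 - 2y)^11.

72

Coefficient of y^2 = Σ_{j} C(8,j)·1^j·C(11,2-j)·(-2)^(2-j) for j from 0 to 2.
= 220 + (-176) + 28 = 72.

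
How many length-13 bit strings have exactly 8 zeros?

Choose the 8 positions: C(13,8) = 1287.

1287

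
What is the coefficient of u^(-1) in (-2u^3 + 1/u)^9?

144

General term: C(9,j)·(-2u^3)^j·(1/u)^(9-j), with u-exponent 3j − 1(9−j) = 4j − 9.
Set 4j − 9 = -1: j = 2.
C(9,2) = 36; (-2)^2 = 4; 1^7 = 1.
Coefficient = 36 · 4 · 1 = 144.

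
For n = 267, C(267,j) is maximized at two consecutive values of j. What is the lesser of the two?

For odd n = 267, C(267,j) peaks at j = (n−1)/2 and (n+1)/2; the lesser is 133.

133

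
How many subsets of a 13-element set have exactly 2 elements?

Choose the 2 positions: C(13,2) = 78.

78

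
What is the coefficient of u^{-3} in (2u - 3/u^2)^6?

General term: C(6,j)·(2u)^j·(-3/u^2)^(6-j), with u-exponent 1j − 2(6−j) = 3j − 12.
Set 3j − 12 = -3: j = 3.
C(6,3) = 20; 2^3 = 8; (-3)^3 = -27.
Coefficient = 20 · 8 · (-27) = -4320.

-4320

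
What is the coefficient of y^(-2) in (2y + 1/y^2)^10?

General term: C(10,j)·(2y)^j·(1/y^2)^(10-j), with y-exponent 1j − 2(10−j) = 3j − 20.
Set 3j − 20 = -2: j = 6.
C(10,6) = 210; 2^6 = 64; 1^4 = 1.
Coefficient = 210 · 64 · 1 = 13440.

13440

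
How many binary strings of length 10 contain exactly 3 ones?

Choose the 3 positions: C(10,3) = 120.

120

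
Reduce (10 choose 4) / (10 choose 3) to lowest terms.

C(n,k+1)/C(n,k) = (n−k)/(k+1) = (10−3)/(3+1) = 7/4.

7/4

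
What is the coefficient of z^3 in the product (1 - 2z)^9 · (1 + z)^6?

Coefficient of z^3 = Σ_{j} C(9,j)·(-2)^j·C(6,3-j)·1^(3-j) for j from 0 to 3.
= 20 + (-270) + 864 + (-672) = -58.

-58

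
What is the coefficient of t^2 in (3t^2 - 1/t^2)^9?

30618

General term: C(9,j)·(3t^2)^j·(-1/t^2)^(9-j), with t-exponent 2j − 2(9−j) = 4j − 18.
Set 4j − 18 = 2: j = 5.
C(9,5) = 126; 3^5 = 243; (-1)^4 = 1.
Coefficient = 126 · 243 · 1 = 30618.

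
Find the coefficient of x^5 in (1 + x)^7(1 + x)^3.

252

(1 + x)^7(1 + x)^3 = (1 + x)^10, so the coefficient of x^5 is C(10,5)·1^5 = 252·1 = 252.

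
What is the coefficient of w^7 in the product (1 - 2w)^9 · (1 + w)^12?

2880

Coefficient of w^7 = Σ_{j} C(9,j)·(-2)^j·C(12,7-j)·1^(7-j) for j from 0 to 7.
= 792 + (-16632) + 114048 + (-332640) + 443520 + (-266112) + 64512 + (-4608) = 2880.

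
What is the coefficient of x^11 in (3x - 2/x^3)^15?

General term: C(15,j)·(3x)^j·(-2/x^3)^(15-j), with x-exponent 1j − 3(15−j) = 4j − 45.
Set 4j − 45 = 11: j = 14.
C(15,14) = 15; 3^14 = 4782969; (-2)^1 = -2.
Coefficient = 15 · 4782969 · (-2) = -143489070.

-143489070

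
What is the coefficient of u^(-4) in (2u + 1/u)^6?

General term: C(6,j)·(2u)^j·(1/u)^(6-j), with u-exponent 1j − 1(6−j) = 2j − 6.
Set 2j − 6 = -4: j = 1.
C(6,1) = 6; 2^1 = 2; 1^5 = 1.
Coefficient = 6 · 2 · 1 = 12.

12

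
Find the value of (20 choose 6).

38760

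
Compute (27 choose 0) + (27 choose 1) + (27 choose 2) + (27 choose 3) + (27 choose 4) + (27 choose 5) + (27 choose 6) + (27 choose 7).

1 + 27 + 351 + 2925 + 17550 + 80730 + 296010 + 888030 = 1285624.

1285624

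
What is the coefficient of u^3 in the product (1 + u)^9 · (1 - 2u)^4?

Coefficient of u^3 = Σ_{j} C(9,j)·1^j·C(4,3-j)·(-2)^(3-j) for j from 0 to 3.
= (-32) + 216 + (-288) + 84 = -20.

-20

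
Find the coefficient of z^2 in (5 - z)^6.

The general term is C(6,j)·(5)^j·(-z)^(6-j); the z^2 term has j = 4.
C(6,4) = 15.
Coefficient = C(6,4) · 5^4 = 15 · 625 = 9375.

9375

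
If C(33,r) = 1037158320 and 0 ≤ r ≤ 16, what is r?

C(33,r) increases on 0 ≤ r ≤ 16. C(33,14) = 818809200 and C(33,15) = 1037158320, so r = 15.

15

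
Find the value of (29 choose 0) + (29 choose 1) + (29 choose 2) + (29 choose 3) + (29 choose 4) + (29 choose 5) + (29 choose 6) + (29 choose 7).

2182396

1 + 29 + 406 + 3654 + 23751 + 118755 + 475020 + 1560780 = 2182396.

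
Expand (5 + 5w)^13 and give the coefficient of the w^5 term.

1571044921875

The general term is C(13,j)·(5)^j·(5w)^(13-j); the w^5 term has j = 8.
C(13,8) = 1287.
Coefficient = C(13,8) · 5^8 · 5^5 = 1287 · 390625 · 3125 = 1571044921875.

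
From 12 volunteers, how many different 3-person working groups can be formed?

This is C(12,3) = 220.

220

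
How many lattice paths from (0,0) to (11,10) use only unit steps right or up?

Each path is a sequence of 21 steps with 11 rights: C(21,11) = 352716.

352716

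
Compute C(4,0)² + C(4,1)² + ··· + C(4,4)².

Σ C(4,k)² is the coefficient of x^4 in (1+x)^4(1+x)^4 = (1+x)^8, i.e. C(8,4) = 70.

70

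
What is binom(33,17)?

1166803110

C(33,17) = C(33,16) by symmetry.
C(33,16) = (33·32·31·30·29·28·27·26·25·24·23·22·21·20·19·18) / 16! = 24412776311194951680000 / 20922789888000 = 1166803110.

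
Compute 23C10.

1144066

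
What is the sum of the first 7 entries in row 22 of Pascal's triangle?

110056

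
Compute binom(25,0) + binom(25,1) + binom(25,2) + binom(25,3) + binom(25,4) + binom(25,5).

1 + 25 + 300 + 2300 + 12650 + 53130 = 68406.

68406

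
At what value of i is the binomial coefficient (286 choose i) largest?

C(286,i) is maximized at i = 286/2 = 143.

143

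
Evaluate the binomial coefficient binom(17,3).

C(17,3) = (17·16·15) / 3! = 4080 / 6 = 680.

680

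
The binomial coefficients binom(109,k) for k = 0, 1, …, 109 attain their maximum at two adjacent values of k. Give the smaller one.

54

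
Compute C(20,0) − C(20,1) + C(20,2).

The partial alternating sum Σ_{k=0}^{2} (−1)^k C(20,k) = (−1)^2 C(19,2) = 171.

171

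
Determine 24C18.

C(24,18) = C(24,6) by symmetry.
C(24,6) = (24·23·22·21·20·19) / 6! = 96909120 / 720 = 134596.

134596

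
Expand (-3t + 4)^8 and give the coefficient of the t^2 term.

The general term is C(8,j)·(-3t)^j·(4)^(8-j); the t^2 term has j = 2.
C(8,2) = 28.
Coefficient = C(8,2) · (-3)^2 · 4^6 = 28 · 9 · 4096 = 1032192.

1032192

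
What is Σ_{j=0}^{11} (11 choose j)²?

705432

Σ C(11,j)² is the coefficient of x^11 in (1+x)^11(1+x)^11 = (1+x)^22, i.e. C(22,11) = 705432.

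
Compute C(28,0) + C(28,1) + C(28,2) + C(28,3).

1 + 28 + 378 + 3276 = 3683.

3683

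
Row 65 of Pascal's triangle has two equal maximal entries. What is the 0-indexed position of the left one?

32

For odd n = 65, C(65,i) peaks at i = (n−1)/2 and (n+1)/2; the smaller is 32.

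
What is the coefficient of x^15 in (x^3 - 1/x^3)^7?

General term: C(7,j)·(x^3)^j·(-1/x^3)^(7-j), with x-exponent 3j − 3(7−j) = 6j − 21.
Set 6j − 21 = 15: j = 6.
C(7,6) = 7; 1^6 = 1; (-1)^1 = -1.
Coefficient = 7 · 1 · (-1) = -7.

-7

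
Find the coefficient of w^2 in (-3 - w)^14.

48361131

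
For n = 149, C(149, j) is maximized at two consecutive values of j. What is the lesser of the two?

74

For odd n = 149, C(149,j) peaks at j = (n−1)/2 and (n+1)/2; the lesser is 74.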